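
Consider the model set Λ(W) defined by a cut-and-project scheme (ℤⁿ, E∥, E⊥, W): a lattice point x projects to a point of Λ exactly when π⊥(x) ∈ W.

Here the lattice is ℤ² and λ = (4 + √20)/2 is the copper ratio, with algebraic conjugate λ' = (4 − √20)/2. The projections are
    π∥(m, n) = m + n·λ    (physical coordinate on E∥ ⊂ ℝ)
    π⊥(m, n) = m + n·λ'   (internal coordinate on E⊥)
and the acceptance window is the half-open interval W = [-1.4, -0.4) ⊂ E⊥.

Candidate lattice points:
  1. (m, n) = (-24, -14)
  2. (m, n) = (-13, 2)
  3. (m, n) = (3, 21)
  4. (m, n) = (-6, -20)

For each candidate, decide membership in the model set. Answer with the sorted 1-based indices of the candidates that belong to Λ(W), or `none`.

λ' = (4−√20)/2 ≈ -0.236068.
[1] lift (-24,-14): star map gives -20.695048; window check -1.4 ≤ -20.695048 < -0.4 is false → out
[2] lift (-13,2): star map gives -13.472136; window check -1.4 ≤ -13.472136 < -0.4 is false → out
[3] lift (3,21): star map gives -1.957428; window check -1.4 ≤ -1.957428 < -0.4 is false → out
[4] lift (-6,-20): star map gives -1.278640; window check -1.4 ≤ -1.278640 < -0.4 is true → IN Λ

4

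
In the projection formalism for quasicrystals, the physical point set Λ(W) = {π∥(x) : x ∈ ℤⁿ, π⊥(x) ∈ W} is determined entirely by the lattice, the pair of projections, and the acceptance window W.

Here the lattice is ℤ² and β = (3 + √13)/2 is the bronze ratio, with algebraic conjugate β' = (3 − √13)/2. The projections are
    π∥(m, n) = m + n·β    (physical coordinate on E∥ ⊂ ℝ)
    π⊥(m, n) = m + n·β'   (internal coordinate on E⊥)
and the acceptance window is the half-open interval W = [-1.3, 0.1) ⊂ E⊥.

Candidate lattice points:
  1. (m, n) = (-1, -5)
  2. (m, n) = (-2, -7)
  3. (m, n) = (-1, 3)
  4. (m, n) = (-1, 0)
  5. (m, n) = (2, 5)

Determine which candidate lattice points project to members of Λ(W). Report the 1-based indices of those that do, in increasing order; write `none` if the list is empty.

4

β' = (3−√13)/2 ≈ -0.3028.
candidate 1: (m,n)=(-1,-5) → π∥ = -1-5·β ≈ -17.5139, π⊥ = -1-5·β' ≈ 0.5139 ∉ [-1.3, 0.1) ⇒ out
candidate 2: (m,n)=(-2,-7) → π∥ = -2-7·β ≈ -25.1194, π⊥ = -2-7·β' ≈ 0.1194 ∉ [-1.3, 0.1) ⇒ out
candidate 3: (m,n)=(-1,3) → π∥ = -1+3·β ≈ 8.9083, π⊥ = -1+3·β' ≈ -1.9083 ∉ [-1.3, 0.1) ⇒ out
candidate 4: (m,n)=(-1,0) → π∥ = -1+0·β ≈ -1.0000, π⊥ = -1+0·β' ≈ -1.0000 ∈ [-1.3, 0.1) ⇒ IN Λ
candidate 5: (m,n)=(2,5) → π∥ = 2+5·β ≈ 18.5139, π⊥ = 2+5·β' ≈ 0.4861 ∉ [-1.3, 0.1) ⇒ out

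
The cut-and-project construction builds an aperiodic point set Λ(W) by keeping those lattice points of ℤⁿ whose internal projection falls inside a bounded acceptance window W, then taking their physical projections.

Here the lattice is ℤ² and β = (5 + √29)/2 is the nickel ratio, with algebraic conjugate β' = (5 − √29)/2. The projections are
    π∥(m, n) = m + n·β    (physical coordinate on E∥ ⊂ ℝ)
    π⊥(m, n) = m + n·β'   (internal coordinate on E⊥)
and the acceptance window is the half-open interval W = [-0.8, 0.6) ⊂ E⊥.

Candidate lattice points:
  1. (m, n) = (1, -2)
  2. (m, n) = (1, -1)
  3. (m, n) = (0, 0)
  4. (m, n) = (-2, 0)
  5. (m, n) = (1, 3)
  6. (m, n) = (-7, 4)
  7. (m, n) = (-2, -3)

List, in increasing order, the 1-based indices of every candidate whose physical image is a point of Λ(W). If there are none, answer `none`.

Compute β' = (5−√29)/2 = -0.192582, so π⊥(m,n) = m -0.192582·n.
#1 (1,-2): internal coord 1 + (-2)·β' = +1.385165; +1.385165 ∉ [-0.8, 0.6) → out
#2 (1,-1): internal coord 1 + (-1)·β' = +1.192582; +1.192582 ∉ [-0.8, 0.6) → out
#3 (0,0): internal coord 0 + (0)·β' = +0.000000; +0.000000 ∈ [-0.8, 0.6) → IN Λ
#4 (-2,0): internal coord -2 + (0)·β' = -2.000000; -2.000000 ∉ [-0.8, 0.6) → out
#5 (1,3): internal coord 1 + (3)·β' = +0.422253; +0.422253 ∈ [-0.8, 0.6) → IN Λ
#6 (-7,4): internal coord -7 + (4)·β' = -7.770330; -7.770330 ∉ [-0.8, 0.6) → out
#7 (-2,-3): internal coord -2 + (-3)·β' = -1.422253; -1.422253 ∉ [-0.8, 0.6) → out

3, 5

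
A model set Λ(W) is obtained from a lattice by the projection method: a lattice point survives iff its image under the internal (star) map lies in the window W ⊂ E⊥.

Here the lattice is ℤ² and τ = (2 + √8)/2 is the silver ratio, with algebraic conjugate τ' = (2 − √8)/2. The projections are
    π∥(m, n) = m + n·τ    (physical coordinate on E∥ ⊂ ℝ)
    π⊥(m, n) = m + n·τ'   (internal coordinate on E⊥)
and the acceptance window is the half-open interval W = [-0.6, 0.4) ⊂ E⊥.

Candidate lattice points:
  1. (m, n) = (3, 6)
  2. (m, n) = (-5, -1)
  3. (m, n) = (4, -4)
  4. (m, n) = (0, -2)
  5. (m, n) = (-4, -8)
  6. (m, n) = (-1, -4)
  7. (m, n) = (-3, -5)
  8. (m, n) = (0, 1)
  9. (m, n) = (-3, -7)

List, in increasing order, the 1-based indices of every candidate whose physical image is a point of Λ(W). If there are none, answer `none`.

τ' = (2−√8)/2 ≈ -0.414214.
#1 (3,6): internal coord 3 + (6)·τ' = +0.514719; +0.514719 ∉ [-0.6, 0.4) → out
#2 (-5,-1): internal coord -5 + (-1)·τ' = -4.585786; -4.585786 ∉ [-0.6, 0.4) → out
#3 (4,-4): internal coord 4 + (-4)·τ' = +5.656854; +5.656854 ∉ [-0.6, 0.4) → out
#4 (0,-2): internal coord 0 + (-2)·τ' = +0.828427; +0.828427 ∉ [-0.6, 0.4) → out
#5 (-4,-8): internal coord -4 + (-8)·τ' = -0.686292; -0.686292 ∉ [-0.6, 0.4) → out
#6 (-1,-4): internal coord -1 + (-4)·τ' = +0.656854; +0.656854 ∉ [-0.6, 0.4) → out
#7 (-3,-5): internal coord -3 + (-5)·τ' = -0.928932; -0.928932 ∉ [-0.6, 0.4) → out
#8 (0,1): internal coord 0 + (1)·τ' = -0.414214; -0.414214 ∈ [-0.6, 0.4) → IN Λ
#9 (-3,-7): internal coord -3 + (-7)·τ' = -0.100505; -0.100505 ∈ [-0.6, 0.4) → IN Λ

8, 9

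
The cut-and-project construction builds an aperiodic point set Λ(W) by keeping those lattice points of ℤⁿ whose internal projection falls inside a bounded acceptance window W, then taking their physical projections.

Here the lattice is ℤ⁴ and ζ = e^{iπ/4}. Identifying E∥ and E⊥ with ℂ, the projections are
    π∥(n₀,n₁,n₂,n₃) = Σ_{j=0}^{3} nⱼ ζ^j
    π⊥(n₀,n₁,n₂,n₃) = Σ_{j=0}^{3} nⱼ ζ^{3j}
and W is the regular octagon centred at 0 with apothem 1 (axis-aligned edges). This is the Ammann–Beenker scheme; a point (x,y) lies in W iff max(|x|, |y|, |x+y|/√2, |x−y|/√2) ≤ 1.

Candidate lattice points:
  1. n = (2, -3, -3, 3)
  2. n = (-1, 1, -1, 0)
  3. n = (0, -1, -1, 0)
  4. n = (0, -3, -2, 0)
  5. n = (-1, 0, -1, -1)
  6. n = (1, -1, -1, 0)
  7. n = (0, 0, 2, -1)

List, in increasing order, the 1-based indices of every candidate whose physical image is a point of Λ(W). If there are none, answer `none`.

3

π⊥(n) = n₀ + n₁ζ³ + n₂ζ⁶ + n₃ζ⁹ where ζ = e^{iπ/4}.
#1 (2, -3, -3, 3): internal (6.2426, 3.0000); octagon support 6.5355 vs apothem 1 → ∉ W
#2 (-1, 1, -1, 0): internal (-1.7071, 1.7071); octagon support 2.4142 vs apothem 1 → ∉ W
#3 (0, -1, -1, 0): internal (0.7071, 0.2929); octagon support 0.7071 vs apothem 1 → ∈ W
#4 (0, -3, -2, 0): internal (2.1213, -0.1213); octagon support 2.1213 vs apothem 1 → ∉ W
#5 (-1, 0, -1, -1): internal (-1.7071, 0.2929); octagon support 1.7071 vs apothem 1 → ∉ W
#6 (1, -1, -1, 0): internal (1.7071, 0.2929); octagon support 1.7071 vs apothem 1 → ∉ W
#7 (0, 0, 2, -1): internal (-0.7071, -2.7071); octagon support 2.7071 vs apothem 1 → ∉ W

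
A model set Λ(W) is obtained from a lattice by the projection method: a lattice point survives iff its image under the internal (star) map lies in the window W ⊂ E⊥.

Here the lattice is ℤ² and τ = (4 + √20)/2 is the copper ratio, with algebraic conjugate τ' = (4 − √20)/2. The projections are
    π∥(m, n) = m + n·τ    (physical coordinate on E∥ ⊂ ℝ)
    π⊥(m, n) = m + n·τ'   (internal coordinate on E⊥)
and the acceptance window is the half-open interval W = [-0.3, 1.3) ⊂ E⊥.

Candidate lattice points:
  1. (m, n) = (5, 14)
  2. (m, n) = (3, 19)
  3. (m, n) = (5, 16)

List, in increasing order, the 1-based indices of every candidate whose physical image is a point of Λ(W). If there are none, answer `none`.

τ' = (4−√20)/2 ≈ -0.236068.
[1] lift (5,14): star map gives 1.695048; window check -0.3 ≤ 1.695048 < 1.3 is false → out
[2] lift (3,19): star map gives -1.485292; window check -0.3 ≤ -1.485292 < 1.3 is false → out
[3] lift (5,16): star map gives 1.222912; window check -0.3 ≤ 1.222912 < 1.3 is true → IN Λ

3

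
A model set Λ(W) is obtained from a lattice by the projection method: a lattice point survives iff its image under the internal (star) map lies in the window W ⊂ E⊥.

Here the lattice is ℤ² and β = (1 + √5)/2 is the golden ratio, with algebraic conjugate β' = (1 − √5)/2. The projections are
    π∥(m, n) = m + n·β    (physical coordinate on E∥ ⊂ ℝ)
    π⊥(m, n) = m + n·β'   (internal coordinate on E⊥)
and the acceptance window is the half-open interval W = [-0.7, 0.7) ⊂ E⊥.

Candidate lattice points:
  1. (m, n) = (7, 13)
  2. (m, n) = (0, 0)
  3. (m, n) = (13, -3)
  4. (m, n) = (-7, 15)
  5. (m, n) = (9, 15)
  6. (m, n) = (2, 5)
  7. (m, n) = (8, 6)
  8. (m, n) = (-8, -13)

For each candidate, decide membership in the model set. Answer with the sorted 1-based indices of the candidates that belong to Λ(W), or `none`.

β' = (1−√5)/2 ≈ -0.6180.
candidate 1: (m,n)=(7,13) → π∥ = 7+13·β ≈ 28.0344, π⊥ = 7+13·β' ≈ -1.0344 ∉ [-0.7, 0.7) ⇒ out
candidate 2: (m,n)=(0,0) → π∥ = 0+0·β ≈ 0.0000, π⊥ = 0+0·β' ≈ 0.0000 ∈ [-0.7, 0.7) ⇒ IN Λ
candidate 3: (m,n)=(13,-3) → π∥ = 13-3·β ≈ 8.1459, π⊥ = 13-3·β' ≈ 14.8541 ∉ [-0.7, 0.7) ⇒ out
candidate 4: (m,n)=(-7,15) → π∥ = -7+15·β ≈ 17.2705, π⊥ = -7+15·β' ≈ -16.2705 ∉ [-0.7, 0.7) ⇒ out
candidate 5: (m,n)=(9,15) → π∥ = 9+15·β ≈ 33.2705, π⊥ = 9+15·β' ≈ -0.2705 ∈ [-0.7, 0.7) ⇒ IN Λ
candidate 6: (m,n)=(2,5) → π∥ = 2+5·β ≈ 10.0902, π⊥ = 2+5·β' ≈ -1.0902 ∉ [-0.7, 0.7) ⇒ out
candidate 7: (m,n)=(8,6) → π∥ = 8+6·β ≈ 17.7082, π⊥ = 8+6·β' ≈ 4.2918 ∉ [-0.7, 0.7) ⇒ out
candidate 8: (m,n)=(-8,-13) → π∥ = -8-13·β ≈ -29.0344, π⊥ = -8-13·β' ≈ 0.0344 ∈ [-0.7, 0.7) ⇒ IN Λ

2, 5, 8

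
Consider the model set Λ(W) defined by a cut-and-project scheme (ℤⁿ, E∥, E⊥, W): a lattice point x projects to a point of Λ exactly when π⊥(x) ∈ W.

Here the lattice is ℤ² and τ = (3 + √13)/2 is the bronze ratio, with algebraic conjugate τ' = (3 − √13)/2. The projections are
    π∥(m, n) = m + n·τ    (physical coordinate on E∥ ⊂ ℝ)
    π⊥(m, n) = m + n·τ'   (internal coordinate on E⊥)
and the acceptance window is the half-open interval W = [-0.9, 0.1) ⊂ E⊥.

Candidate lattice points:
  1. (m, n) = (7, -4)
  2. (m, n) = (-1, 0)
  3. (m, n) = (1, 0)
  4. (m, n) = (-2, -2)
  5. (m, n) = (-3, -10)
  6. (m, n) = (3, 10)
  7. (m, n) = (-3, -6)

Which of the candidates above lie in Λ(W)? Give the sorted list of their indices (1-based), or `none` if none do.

5, 6

Compute τ' = (3−√13)/2 = -0.302776, so π⊥(m,n) = m -0.302776·n.
[1] lift (7,-4): star map gives 8.211103; window check -0.9 ≤ 8.211103 < 0.1 is false → out
[2] lift (-1,0): star map gives -1.000000; window check -0.9 ≤ -1.000000 < 0.1 is false → out
[3] lift (1,0): star map gives 1.000000; window check -0.9 ≤ 1.000000 < 0.1 is false → out
[4] lift (-2,-2): star map gives -1.394449; window check -0.9 ≤ -1.394449 < 0.1 is false → out
[5] lift (-3,-10): star map gives 0.027756; window check -0.9 ≤ 0.027756 < 0.1 is true → IN Λ
[6] lift (3,10): star map gives -0.027756; window check -0.9 ≤ -0.027756 < 0.1 is true → IN Λ
[7] lift (-3,-6): star map gives -1.183346; window check -0.9 ≤ -1.183346 < 0.1 is false → out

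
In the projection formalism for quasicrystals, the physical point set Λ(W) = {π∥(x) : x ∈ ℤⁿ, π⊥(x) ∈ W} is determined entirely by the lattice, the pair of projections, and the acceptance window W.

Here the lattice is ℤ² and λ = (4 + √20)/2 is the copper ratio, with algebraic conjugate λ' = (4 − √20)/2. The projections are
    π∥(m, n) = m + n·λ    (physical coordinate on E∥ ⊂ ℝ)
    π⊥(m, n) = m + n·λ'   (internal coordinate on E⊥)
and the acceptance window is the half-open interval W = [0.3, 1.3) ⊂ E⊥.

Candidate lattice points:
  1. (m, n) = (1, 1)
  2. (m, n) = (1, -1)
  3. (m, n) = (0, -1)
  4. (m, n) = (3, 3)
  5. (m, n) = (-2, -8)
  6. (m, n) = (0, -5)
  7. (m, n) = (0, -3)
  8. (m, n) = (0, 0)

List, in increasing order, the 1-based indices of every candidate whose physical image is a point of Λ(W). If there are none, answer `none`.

λ' = (4−√20)/2 ≈ -0.2361.
[1] lift (1,1): star map gives 0.7639; window check 0.3 ≤ 0.7639 < 1.3 is true → IN Λ
[2] lift (1,-1): star map gives 1.2361; window check 0.3 ≤ 1.2361 < 1.3 is true → IN Λ
[3] lift (0,-1): star map gives 0.2361; window check 0.3 ≤ 0.2361 < 1.3 is false → out
[4] lift (3,3): star map gives 2.2918; window check 0.3 ≤ 2.2918 < 1.3 is false → out
[5] lift (-2,-8): star map gives -0.1115; window check 0.3 ≤ -0.1115 < 1.3 is false → out
[6] lift (0,-5): star map gives 1.1803; window check 0.3 ≤ 1.1803 < 1.3 is true → IN Λ
[7] lift (0,-3): star map gives 0.7082; window check 0.3 ≤ 0.7082 < 1.3 is true → IN Λ
[8] lift (0,0): star map gives 0.0000; window check 0.3 ≤ 0.0000 < 1.3 is false → out

1, 2, 6, 7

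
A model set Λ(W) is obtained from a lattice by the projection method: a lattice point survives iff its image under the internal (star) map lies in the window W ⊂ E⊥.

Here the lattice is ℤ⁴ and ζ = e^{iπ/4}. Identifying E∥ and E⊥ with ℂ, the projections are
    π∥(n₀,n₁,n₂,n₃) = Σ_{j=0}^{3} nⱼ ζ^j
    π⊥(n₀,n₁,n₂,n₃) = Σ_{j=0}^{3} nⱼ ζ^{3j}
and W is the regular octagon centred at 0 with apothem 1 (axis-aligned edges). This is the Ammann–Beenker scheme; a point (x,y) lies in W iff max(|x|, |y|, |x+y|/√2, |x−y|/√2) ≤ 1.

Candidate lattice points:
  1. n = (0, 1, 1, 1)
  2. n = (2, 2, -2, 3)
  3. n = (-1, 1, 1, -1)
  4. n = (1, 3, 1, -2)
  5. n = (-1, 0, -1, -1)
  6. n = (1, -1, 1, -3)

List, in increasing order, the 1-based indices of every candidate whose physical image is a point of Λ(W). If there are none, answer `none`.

With ζ = e^{iπ/4} the internal vectors are ζ^0,ζ^3,ζ^6,ζ^9.
#1 (0, 1, 1, 1): internal (0.000000, 0.414214); octagon support 0.414214 vs apothem 1 → ∈ W
#2 (2, 2, -2, 3): internal (2.707107, 5.535534); octagon support 5.828427 vs apothem 1 → ∉ W
#3 (-1, 1, 1, -1): internal (-2.414214, -1.000000); octagon support 2.414214 vs apothem 1 → ∉ W
#4 (1, 3, 1, -2): internal (-2.535534, -0.292893); octagon support 2.535534 vs apothem 1 → ∉ W
#5 (-1, 0, -1, -1): internal (-1.707107, 0.292893); octagon support 1.707107 vs apothem 1 → ∉ W
#6 (1, -1, 1, -3): internal (-0.414214, -3.828427); octagon support 3.828427 vs apothem 1 → ∉ W

1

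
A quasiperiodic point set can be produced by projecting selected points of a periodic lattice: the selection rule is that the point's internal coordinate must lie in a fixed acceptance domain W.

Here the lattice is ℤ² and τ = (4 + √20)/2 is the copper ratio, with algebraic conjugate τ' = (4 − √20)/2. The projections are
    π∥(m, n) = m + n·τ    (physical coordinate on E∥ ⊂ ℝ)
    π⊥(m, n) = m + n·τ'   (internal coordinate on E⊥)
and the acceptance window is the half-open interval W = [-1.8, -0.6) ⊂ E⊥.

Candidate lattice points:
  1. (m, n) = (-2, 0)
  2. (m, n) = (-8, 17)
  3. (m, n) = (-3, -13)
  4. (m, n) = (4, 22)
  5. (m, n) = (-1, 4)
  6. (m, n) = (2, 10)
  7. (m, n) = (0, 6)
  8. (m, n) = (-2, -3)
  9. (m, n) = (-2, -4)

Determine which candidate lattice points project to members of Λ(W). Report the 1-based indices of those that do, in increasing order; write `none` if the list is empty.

4, 7, 8, 9

Numerically τ ≈ 4.23607 and τ' = −1/τ ≈ -0.23607.
#1 (-2,0): internal coord -2 + (0)·τ' = -2.00000; -2.00000 ∉ [-1.8, -0.6) → out
#2 (-8,17): internal coord -8 + (17)·τ' = -12.01316; -12.01316 ∉ [-1.8, -0.6) → out
#3 (-3,-13): internal coord -3 + (-13)·τ' = +0.06888; +0.06888 ∉ [-1.8, -0.6) → out
#4 (4,22): internal coord 4 + (22)·τ' = -1.19350; -1.19350 ∈ [-1.8, -0.6) → IN Λ
#5 (-1,4): internal coord -1 + (4)·τ' = -1.94427; -1.94427 ∉ [-1.8, -0.6) → out
#6 (2,10): internal coord 2 + (10)·τ' = -0.36068; -0.36068 ∉ [-1.8, -0.6) → out
#7 (0,6): internal coord 0 + (6)·τ' = -1.41641; -1.41641 ∈ [-1.8, -0.6) → IN Λ
#8 (-2,-3): internal coord -2 + (-3)·τ' = -1.29180; -1.29180 ∈ [-1.8, -0.6) → IN Λ
#9 (-2,-4): internal coord -2 + (-4)·τ' = -1.05573; -1.05573 ∈ [-1.8, -0.6) → IN Λ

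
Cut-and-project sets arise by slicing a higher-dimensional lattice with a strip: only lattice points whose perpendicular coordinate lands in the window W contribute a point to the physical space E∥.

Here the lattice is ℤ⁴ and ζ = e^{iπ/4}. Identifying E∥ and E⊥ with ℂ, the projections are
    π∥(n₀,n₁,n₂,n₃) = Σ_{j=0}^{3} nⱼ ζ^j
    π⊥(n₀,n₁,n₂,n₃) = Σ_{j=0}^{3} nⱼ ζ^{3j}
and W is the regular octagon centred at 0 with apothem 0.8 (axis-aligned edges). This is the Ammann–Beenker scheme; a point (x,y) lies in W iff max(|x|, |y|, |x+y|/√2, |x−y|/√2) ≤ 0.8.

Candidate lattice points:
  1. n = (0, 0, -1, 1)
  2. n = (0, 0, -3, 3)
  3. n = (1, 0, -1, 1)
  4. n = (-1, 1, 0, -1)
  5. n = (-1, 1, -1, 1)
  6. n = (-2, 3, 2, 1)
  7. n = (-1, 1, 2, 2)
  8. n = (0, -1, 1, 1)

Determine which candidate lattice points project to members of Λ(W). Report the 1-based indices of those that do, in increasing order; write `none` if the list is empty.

Internal map: ζ^{3j} for j=0..3 gives (1,0), (−√2/2,√2/2), (0,−1), (√2/2,√2/2).
#1 (0, 0, -1, 1): internal (0.70711, 1.70711); octagon support 1.70711 vs apothem 0.8 → ∉ W
#2 (0, 0, -3, 3): internal (2.12132, 5.12132); octagon support 5.12132 vs apothem 0.8 → ∉ W
#3 (1, 0, -1, 1): internal (1.70711, 1.70711); octagon support 2.41421 vs apothem 0.8 → ∉ W
#4 (-1, 1, 0, -1): internal (-2.41421, 0.00000); octagon support 2.41421 vs apothem 0.8 → ∉ W
#5 (-1, 1, -1, 1): internal (-1.00000, 2.41421); octagon support 2.41421 vs apothem 0.8 → ∉ W
#6 (-2, 3, 2, 1): internal (-3.41421, 0.82843); octagon support 3.41421 vs apothem 0.8 → ∉ W
#7 (-1, 1, 2, 2): internal (-0.29289, 0.12132); octagon support 0.29289 vs apothem 0.8 → ∈ W
#8 (0, -1, 1, 1): internal (1.41421, -1.00000); octagon support 1.70711 vs apothem 0.8 → ∉ W

7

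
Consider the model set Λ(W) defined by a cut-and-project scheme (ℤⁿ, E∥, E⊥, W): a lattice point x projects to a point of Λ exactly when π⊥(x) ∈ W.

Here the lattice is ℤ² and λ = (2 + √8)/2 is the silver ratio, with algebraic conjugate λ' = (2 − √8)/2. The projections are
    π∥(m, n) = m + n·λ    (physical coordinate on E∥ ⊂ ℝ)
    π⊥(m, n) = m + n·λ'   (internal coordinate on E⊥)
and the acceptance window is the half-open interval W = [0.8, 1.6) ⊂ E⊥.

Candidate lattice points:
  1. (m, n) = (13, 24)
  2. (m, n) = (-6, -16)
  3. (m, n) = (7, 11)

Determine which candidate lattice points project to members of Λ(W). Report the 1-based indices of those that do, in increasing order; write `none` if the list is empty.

none

λ' = (2−√8)/2 ≈ -0.41421.
#1 (13,24): internal coord 13 + (24)·λ' = +3.05887; +3.05887 ∉ [0.8, 1.6) → out
#2 (-6,-16): internal coord -6 + (-16)·λ' = +0.62742; +0.62742 ∉ [0.8, 1.6) → out
#3 (7,11): internal coord 7 + (11)·λ' = +2.44365; +2.44365 ∉ [0.8, 1.6) → out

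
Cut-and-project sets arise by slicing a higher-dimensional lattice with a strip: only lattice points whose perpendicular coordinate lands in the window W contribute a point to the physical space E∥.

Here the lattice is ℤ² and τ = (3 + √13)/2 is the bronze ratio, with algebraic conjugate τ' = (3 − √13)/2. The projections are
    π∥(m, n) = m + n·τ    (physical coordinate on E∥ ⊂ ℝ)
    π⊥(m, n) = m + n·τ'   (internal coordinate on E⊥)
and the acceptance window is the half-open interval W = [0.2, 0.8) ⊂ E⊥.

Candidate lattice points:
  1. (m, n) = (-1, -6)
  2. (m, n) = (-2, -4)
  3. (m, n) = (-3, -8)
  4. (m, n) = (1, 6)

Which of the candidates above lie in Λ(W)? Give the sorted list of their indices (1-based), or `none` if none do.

none

Numerically τ ≈ 3.302776 and τ' = −1/τ ≈ -0.302776.
candidate 1: (m,n)=(-1,-6) → π∥ = -1-6·τ ≈ -20.816654, π⊥ = -1-6·τ' ≈ 0.816654 ∉ [0.2, 0.8) ⇒ out
candidate 2: (m,n)=(-2,-4) → π∥ = -2-4·τ ≈ -15.211103, π⊥ = -2-4·τ' ≈ -0.788897 ∉ [0.2, 0.8) ⇒ out
candidate 3: (m,n)=(-3,-8) → π∥ = -3-8·τ ≈ -29.422205, π⊥ = -3-8·τ' ≈ -0.577795 ∉ [0.2, 0.8) ⇒ out
candidate 4: (m,n)=(1,6) → π∥ = 1+6·τ ≈ 20.816654, π⊥ = 1+6·τ' ≈ -0.816654 ∉ [0.2, 0.8) ⇒ out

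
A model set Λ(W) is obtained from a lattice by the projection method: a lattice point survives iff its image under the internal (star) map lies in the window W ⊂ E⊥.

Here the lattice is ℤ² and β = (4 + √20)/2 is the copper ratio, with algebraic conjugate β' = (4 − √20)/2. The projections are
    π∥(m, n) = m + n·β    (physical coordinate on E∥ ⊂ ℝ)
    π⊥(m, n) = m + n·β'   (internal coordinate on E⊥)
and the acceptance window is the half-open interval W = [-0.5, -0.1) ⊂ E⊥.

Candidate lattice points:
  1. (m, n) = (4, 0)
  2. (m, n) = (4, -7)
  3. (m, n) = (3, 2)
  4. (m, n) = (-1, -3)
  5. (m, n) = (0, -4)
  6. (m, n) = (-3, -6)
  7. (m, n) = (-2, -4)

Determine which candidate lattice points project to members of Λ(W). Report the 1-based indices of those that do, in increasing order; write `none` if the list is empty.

4

β' = (4−√20)/2 ≈ -0.23607.
candidate 1: (m,n)=(4,0) → π∥ = 4+0·β ≈ 4.00000, π⊥ = 4+0·β' ≈ 4.00000 ∉ [-0.5, -0.1) ⇒ out
candidate 2: (m,n)=(4,-7) → π∥ = 4-7·β ≈ -25.65248, π⊥ = 4-7·β' ≈ 5.65248 ∉ [-0.5, -0.1) ⇒ out
candidate 3: (m,n)=(3,2) → π∥ = 3+2·β ≈ 11.47214, π⊥ = 3+2·β' ≈ 2.52786 ∉ [-0.5, -0.1) ⇒ out
candidate 4: (m,n)=(-1,-3) → π∥ = -1-3·β ≈ -13.70820, π⊥ = -1-3·β' ≈ -0.29180 ∈ [-0.5, -0.1) ⇒ IN Λ
candidate 5: (m,n)=(0,-4) → π∥ = 0-4·β ≈ -16.94427, π⊥ = 0-4·β' ≈ 0.94427 ∉ [-0.5, -0.1) ⇒ out
candidate 6: (m,n)=(-3,-6) → π∥ = -3-6·β ≈ -28.41641, π⊥ = -3-6·β' ≈ -1.58359 ∉ [-0.5, -0.1) ⇒ out
candidate 7: (m,n)=(-2,-4) → π∥ = -2-4·β ≈ -18.94427, π⊥ = -2-4·β' ≈ -1.05573 ∉ [-0.5, -0.1) ⇒ out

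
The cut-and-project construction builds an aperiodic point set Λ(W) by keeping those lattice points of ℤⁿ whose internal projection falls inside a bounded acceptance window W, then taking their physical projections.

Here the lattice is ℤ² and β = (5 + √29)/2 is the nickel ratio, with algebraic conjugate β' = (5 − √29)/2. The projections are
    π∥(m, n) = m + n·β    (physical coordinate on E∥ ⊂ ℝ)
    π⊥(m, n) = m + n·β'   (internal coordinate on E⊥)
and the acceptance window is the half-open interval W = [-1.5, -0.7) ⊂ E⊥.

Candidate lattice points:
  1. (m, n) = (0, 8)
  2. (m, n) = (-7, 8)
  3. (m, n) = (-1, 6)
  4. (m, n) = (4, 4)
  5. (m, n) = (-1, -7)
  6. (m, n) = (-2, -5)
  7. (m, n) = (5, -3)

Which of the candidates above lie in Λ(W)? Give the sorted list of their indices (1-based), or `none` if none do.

6

β' = (5−√29)/2 ≈ -0.19258.
[1] lift (0,8): star map gives -1.54066; window check -1.5 ≤ -1.54066 < -0.7 is false → out
[2] lift (-7,8): star map gives -8.54066; window check -1.5 ≤ -8.54066 < -0.7 is false → out
[3] lift (-1,6): star map gives -2.15549; window check -1.5 ≤ -2.15549 < -0.7 is false → out
[4] lift (4,4): star map gives 3.22967; window check -1.5 ≤ 3.22967 < -0.7 is false → out
[5] lift (-1,-7): star map gives 0.34808; window check -1.5 ≤ 0.34808 < -0.7 is false → out
[6] lift (-2,-5): star map gives -1.03709; window check -1.5 ≤ -1.03709 < -0.7 is true → IN Λ
[7] lift (5,-3): star map gives 5.57775; window check -1.5 ≤ 5.57775 < -0.7 is false → out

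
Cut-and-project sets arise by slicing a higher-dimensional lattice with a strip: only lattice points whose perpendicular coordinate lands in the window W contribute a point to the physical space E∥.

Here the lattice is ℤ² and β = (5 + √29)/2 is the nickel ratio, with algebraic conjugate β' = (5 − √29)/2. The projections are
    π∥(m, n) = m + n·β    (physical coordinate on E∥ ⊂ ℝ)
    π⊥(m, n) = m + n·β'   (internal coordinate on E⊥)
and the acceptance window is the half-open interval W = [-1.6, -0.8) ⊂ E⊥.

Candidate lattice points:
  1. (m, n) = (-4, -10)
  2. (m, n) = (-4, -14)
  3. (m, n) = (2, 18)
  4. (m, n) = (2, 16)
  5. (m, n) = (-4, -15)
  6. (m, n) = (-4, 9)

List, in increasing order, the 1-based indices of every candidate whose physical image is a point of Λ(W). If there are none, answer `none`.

Compute β' = (5−√29)/2 = -0.1926, so π⊥(m,n) = m -0.1926·n.
#1 (-4,-10): internal coord -4 + (-10)·β' = -2.0742; -2.0742 ∉ [-1.6, -0.8) → out
#2 (-4,-14): internal coord -4 + (-14)·β' = -1.3038; -1.3038 ∈ [-1.6, -0.8) → IN Λ
#3 (2,18): internal coord 2 + (18)·β' = -1.4665; -1.4665 ∈ [-1.6, -0.8) → IN Λ
#4 (2,16): internal coord 2 + (16)·β' = -1.0813; -1.0813 ∈ [-1.6, -0.8) → IN Λ
#5 (-4,-15): internal coord -4 + (-15)·β' = -1.1113; -1.1113 ∈ [-1.6, -0.8) → IN Λ
#6 (-4,9): internal coord -4 + (9)·β' = -5.7332; -5.7332 ∉ [-1.6, -0.8) → out

2, 3, 4, 5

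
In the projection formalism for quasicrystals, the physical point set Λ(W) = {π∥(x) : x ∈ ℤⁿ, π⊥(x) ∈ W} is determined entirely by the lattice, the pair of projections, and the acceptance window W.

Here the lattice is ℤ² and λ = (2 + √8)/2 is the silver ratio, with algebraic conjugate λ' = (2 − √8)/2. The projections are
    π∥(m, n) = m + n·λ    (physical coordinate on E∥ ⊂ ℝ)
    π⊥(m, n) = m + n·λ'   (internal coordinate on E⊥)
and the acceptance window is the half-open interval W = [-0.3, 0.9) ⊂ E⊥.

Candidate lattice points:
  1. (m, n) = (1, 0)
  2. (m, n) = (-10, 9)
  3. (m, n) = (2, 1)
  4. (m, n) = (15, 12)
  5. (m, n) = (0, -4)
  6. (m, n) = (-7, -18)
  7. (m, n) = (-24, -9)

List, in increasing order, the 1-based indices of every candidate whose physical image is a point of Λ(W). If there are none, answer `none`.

6

Numerically λ ≈ 2.414214 and λ' = −1/λ ≈ -0.414214.
#1 (1,0): internal coord 1 + (0)·λ' = +1.000000; +1.000000 ∉ [-0.3, 0.9) → out
#2 (-10,9): internal coord -10 + (9)·λ' = -13.727922; -13.727922 ∉ [-0.3, 0.9) → out
#3 (2,1): internal coord 2 + (1)·λ' = +1.585786; +1.585786 ∉ [-0.3, 0.9) → out
#4 (15,12): internal coord 15 + (12)·λ' = +10.029437; +10.029437 ∉ [-0.3, 0.9) → out
#5 (0,-4): internal coord 0 + (-4)·λ' = +1.656854; +1.656854 ∉ [-0.3, 0.9) → out
#6 (-7,-18): internal coord -7 + (-18)·λ' = +0.455844; +0.455844 ∈ [-0.3, 0.9) → IN Λ
#7 (-24,-9): internal coord -24 + (-9)·λ' = -20.272078; -20.272078 ∉ [-0.3, 0.9) → out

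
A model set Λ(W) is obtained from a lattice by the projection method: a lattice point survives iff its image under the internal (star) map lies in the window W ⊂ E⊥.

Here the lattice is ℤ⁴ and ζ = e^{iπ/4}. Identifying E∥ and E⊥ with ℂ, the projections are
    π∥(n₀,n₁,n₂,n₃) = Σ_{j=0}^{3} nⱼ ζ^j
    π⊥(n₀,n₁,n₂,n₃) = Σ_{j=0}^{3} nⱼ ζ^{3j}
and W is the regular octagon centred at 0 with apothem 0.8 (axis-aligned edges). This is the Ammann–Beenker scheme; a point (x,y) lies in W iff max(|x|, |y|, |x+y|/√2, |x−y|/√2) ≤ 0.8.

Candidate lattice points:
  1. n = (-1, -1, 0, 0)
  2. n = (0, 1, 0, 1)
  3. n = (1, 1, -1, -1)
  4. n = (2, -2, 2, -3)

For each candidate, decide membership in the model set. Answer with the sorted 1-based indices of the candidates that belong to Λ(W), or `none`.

Internal map: ζ^{3j} for j=0..3 gives (1,0), (−√2/2,√2/2), (0,−1), (√2/2,√2/2).
candidate 1: n = (-1, -1, 0, 0) → π⊥ ≈ (-0.292893, -0.707107); max(|x|,|y|,|x±y|/√2) = 0.707107 ≤ 0.8 ⇒ ∈ W
candidate 2: n = (0, 1, 0, 1) → π⊥ ≈ (+0.000000, +1.414214); max(|x|,|y|,|x±y|/√2) = 1.414214 > 0.8 ⇒ ∉ W
candidate 3: n = (1, 1, -1, -1) → π⊥ ≈ (-0.414214, +1.000000); max(|x|,|y|,|x±y|/√2) = 1.000000 > 0.8 ⇒ ∉ W
candidate 4: n = (2, -2, 2, -3) → π⊥ ≈ (+1.292893, -5.535534); max(|x|,|y|,|x±y|/√2) = 5.535534 > 0.8 ⇒ ∉ W

1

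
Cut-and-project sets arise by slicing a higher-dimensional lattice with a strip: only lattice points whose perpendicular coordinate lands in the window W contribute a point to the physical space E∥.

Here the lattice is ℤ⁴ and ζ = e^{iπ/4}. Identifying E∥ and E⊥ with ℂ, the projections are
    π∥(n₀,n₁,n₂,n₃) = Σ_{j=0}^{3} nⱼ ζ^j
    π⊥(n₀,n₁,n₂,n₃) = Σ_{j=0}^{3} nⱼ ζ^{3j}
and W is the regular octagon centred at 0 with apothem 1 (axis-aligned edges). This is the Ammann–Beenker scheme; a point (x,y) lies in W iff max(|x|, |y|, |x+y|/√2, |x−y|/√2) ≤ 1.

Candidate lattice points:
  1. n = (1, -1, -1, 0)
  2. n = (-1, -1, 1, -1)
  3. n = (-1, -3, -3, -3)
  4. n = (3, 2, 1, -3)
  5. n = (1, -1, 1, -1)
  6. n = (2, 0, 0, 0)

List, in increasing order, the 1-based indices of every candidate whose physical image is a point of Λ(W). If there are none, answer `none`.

π⊥(n) = n₀ + n₁ζ³ + n₂ζ⁶ + n₃ζ⁹ where ζ = e^{iπ/4}.
#1 (1, -1, -1, 0): internal (1.707107, 0.292893); octagon support 1.707107 vs apothem 1 → ∉ W
#2 (-1, -1, 1, -1): internal (-1.000000, -2.414214); octagon support 2.414214 vs apothem 1 → ∉ W
#3 (-1, -3, -3, -3): internal (-1.000000, -1.242641); octagon support 1.585786 vs apothem 1 → ∉ W
#4 (3, 2, 1, -3): internal (-0.535534, -1.707107); octagon support 1.707107 vs apothem 1 → ∉ W
#5 (1, -1, 1, -1): internal (1.000000, -2.414214); octagon support 2.414214 vs apothem 1 → ∉ W
#6 (2, 0, 0, 0): internal (2.000000, 0.000000); octagon support 2.000000 vs apothem 1 → ∉ W

none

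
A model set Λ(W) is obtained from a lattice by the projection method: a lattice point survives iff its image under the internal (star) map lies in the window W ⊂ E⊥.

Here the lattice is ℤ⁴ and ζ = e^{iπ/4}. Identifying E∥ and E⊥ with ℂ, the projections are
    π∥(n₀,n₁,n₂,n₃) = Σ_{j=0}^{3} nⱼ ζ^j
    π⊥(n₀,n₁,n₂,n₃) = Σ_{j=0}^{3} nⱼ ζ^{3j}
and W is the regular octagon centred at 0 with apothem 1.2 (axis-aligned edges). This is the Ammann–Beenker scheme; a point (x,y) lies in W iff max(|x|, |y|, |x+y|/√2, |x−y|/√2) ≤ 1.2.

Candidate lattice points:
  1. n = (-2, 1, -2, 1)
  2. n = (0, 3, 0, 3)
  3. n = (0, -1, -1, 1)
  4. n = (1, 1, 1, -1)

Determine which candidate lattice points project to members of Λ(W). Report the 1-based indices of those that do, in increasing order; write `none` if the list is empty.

4

With ζ = e^{iπ/4} the internal vectors are ζ^0,ζ^3,ζ^6,ζ^9.
candidate 1: n = (-2, 1, -2, 1) → π⊥ ≈ (-2.000000, +3.414214); max(|x|,|y|,|x±y|/√2) = 3.828427 > 1.2 ⇒ ∉ W
candidate 2: n = (0, 3, 0, 3) → π⊥ ≈ (+0.000000, +4.242641); max(|x|,|y|,|x±y|/√2) = 4.242641 > 1.2 ⇒ ∉ W
candidate 3: n = (0, -1, -1, 1) → π⊥ ≈ (+1.414214, +1.000000); max(|x|,|y|,|x±y|/√2) = 1.707107 > 1.2 ⇒ ∉ W
candidate 4: n = (1, 1, 1, -1) → π⊥ ≈ (-0.414214, -1.000000); max(|x|,|y|,|x±y|/√2) = 1.000000 ≤ 1.2 ⇒ ∈ W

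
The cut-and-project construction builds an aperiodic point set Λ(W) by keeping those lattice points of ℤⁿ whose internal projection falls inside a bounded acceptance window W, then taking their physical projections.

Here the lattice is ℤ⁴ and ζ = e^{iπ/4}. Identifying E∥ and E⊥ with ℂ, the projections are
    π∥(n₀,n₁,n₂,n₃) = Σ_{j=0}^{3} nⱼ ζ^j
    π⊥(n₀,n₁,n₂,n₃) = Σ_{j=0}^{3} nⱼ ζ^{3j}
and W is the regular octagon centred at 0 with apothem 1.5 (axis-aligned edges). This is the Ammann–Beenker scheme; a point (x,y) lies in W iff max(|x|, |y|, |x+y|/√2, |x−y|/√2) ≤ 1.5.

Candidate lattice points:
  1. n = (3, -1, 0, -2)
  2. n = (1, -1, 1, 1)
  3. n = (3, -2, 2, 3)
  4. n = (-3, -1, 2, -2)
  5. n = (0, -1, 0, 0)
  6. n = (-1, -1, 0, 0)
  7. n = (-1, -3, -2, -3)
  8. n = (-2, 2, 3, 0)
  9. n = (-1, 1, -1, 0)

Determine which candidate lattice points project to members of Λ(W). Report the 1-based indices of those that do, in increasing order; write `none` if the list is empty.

5, 6

With ζ = e^{iπ/4} the internal vectors are ζ^0,ζ^3,ζ^6,ζ^9.
#1 (3, -1, 0, -2): internal (2.292893, -2.121320); octagon support 3.121320 vs apothem 1.5 → ∉ W
#2 (1, -1, 1, 1): internal (2.414214, -1.000000); octagon support 2.414214 vs apothem 1.5 → ∉ W
#3 (3, -2, 2, 3): internal (6.535534, -1.292893); octagon support 6.535534 vs apothem 1.5 → ∉ W
#4 (-3, -1, 2, -2): internal (-3.707107, -4.121320); octagon support 5.535534 vs apothem 1.5 → ∉ W
#5 (0, -1, 0, 0): internal (0.707107, -0.707107); octagon support 1.000000 vs apothem 1.5 → ∈ W
#6 (-1, -1, 0, 0): internal (-0.292893, -0.707107); octagon support 0.707107 vs apothem 1.5 → ∈ W
#7 (-1, -3, -2, -3): internal (-1.000000, -2.242641); octagon support 2.292893 vs apothem 1.5 → ∉ W
#8 (-2, 2, 3, 0): internal (-3.414214, -1.585786); octagon support 3.535534 vs apothem 1.5 → ∉ W
#9 (-1, 1, -1, 0): internal (-1.707107, 1.707107); octagon support 2.414214 vs apothem 1.5 → ∉ W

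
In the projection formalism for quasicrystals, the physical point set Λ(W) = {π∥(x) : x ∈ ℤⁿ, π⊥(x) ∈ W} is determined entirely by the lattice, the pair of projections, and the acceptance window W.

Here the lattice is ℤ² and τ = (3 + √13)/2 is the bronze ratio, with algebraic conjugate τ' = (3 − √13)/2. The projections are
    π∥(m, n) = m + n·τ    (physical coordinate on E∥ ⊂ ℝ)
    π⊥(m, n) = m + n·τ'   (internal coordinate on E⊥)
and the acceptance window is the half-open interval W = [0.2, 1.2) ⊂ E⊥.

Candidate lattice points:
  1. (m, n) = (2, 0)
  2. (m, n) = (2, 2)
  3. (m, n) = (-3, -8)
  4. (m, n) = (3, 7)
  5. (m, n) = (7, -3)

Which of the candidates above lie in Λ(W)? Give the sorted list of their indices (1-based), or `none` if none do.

Compute τ' = (3−√13)/2 = -0.3028, so π⊥(m,n) = m -0.3028·n.
#1 (2,0): internal coord 2 + (0)·τ' = +2.0000; +2.0000 ∉ [0.2, 1.2) → out
#2 (2,2): internal coord 2 + (2)·τ' = +1.3944; +1.3944 ∉ [0.2, 1.2) → out
#3 (-3,-8): internal coord -3 + (-8)·τ' = -0.5778; -0.5778 ∉ [0.2, 1.2) → out
#4 (3,7): internal coord 3 + (7)·τ' = +0.8806; +0.8806 ∈ [0.2, 1.2) → IN Λ
#5 (7,-3): internal coord 7 + (-3)·τ' = +7.9083; +7.9083 ∉ [0.2, 1.2) → out

4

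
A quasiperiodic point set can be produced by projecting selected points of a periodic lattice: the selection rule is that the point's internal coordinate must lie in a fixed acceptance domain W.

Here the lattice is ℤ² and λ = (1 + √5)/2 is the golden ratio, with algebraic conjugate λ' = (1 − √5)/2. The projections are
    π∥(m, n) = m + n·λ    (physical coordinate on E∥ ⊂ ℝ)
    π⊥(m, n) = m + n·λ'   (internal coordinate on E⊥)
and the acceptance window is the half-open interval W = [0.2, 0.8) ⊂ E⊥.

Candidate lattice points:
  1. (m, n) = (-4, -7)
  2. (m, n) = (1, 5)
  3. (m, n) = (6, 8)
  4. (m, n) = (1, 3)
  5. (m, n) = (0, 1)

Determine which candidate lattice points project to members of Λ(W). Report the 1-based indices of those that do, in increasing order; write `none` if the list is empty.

λ' = (1−√5)/2 ≈ -0.6180.
[1] lift (-4,-7): star map gives 0.3262; window check 0.2 ≤ 0.3262 < 0.8 is true → IN Λ
[2] lift (1,5): star map gives -2.0902; window check 0.2 ≤ -2.0902 < 0.8 is false → out
[3] lift (6,8): star map gives 1.0557; window check 0.2 ≤ 1.0557 < 0.8 is false → out
[4] lift (1,3): star map gives -0.8541; window check 0.2 ≤ -0.8541 < 0.8 is false → out
[5] lift (0,1): star map gives -0.6180; window check 0.2 ≤ -0.6180 < 0.8 is false → out

1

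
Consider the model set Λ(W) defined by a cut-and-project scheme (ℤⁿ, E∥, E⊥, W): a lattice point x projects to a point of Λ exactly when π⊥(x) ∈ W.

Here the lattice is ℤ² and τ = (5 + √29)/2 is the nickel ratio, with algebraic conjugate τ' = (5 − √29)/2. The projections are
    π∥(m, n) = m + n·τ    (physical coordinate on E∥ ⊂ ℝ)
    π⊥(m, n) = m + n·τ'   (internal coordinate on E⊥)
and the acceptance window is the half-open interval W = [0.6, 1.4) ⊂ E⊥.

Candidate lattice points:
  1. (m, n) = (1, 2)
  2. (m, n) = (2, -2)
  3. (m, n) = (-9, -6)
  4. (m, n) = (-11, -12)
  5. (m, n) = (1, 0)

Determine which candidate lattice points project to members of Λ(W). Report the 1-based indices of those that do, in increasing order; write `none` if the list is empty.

τ' = (5−√29)/2 ≈ -0.19258.
candidate 1: (m,n)=(1,2) → π∥ = 1+2·τ ≈ 11.38516, π⊥ = 1+2·τ' ≈ 0.61484 ∈ [0.6, 1.4) ⇒ IN Λ
candidate 2: (m,n)=(2,-2) → π∥ = 2-2·τ ≈ -8.38516, π⊥ = 2-2·τ' ≈ 2.38516 ∉ [0.6, 1.4) ⇒ out
candidate 3: (m,n)=(-9,-6) → π∥ = -9-6·τ ≈ -40.15549, π⊥ = -9-6·τ' ≈ -7.84451 ∉ [0.6, 1.4) ⇒ out
candidate 4: (m,n)=(-11,-12) → π∥ = -11-12·τ ≈ -73.31099, π⊥ = -11-12·τ' ≈ -8.68901 ∉ [0.6, 1.4) ⇒ out
candidate 5: (m,n)=(1,0) → π∥ = 1+0·τ ≈ 1.00000, π⊥ = 1+0·τ' ≈ 1.00000 ∈ [0.6, 1.4) ⇒ IN Λ

1, 5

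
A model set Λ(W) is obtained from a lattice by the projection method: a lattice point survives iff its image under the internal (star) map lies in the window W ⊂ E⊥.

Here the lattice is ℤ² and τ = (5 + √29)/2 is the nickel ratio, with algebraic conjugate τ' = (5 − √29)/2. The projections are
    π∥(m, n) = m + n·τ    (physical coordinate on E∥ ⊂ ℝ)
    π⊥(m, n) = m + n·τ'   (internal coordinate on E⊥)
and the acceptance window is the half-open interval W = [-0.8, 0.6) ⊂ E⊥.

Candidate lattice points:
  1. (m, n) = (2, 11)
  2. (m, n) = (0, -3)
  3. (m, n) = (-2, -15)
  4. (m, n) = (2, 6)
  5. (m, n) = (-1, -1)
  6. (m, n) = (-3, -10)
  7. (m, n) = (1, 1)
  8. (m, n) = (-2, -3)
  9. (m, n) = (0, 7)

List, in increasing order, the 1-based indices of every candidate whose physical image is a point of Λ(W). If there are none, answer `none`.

1, 2

Compute τ' = (5−√29)/2 = -0.192582, so π⊥(m,n) = m -0.192582·n.
[1] lift (2,11): star map gives -0.118406; window check -0.8 ≤ -0.118406 < 0.6 is true → IN Λ
[2] lift (0,-3): star map gives 0.577747; window check -0.8 ≤ 0.577747 < 0.6 is true → IN Λ
[3] lift (-2,-15): star map gives 0.888736; window check -0.8 ≤ 0.888736 < 0.6 is false → out
[4] lift (2,6): star map gives 0.844506; window check -0.8 ≤ 0.844506 < 0.6 is false → out
[5] lift (-1,-1): star map gives -0.807418; window check -0.8 ≤ -0.807418 < 0.6 is false → out
[6] lift (-3,-10): star map gives -1.074176; window check -0.8 ≤ -1.074176 < 0.6 is false → out
[7] lift (1,1): star map gives 0.807418; window check -0.8 ≤ 0.807418 < 0.6 is false → out
[8] lift (-2,-3): star map gives -1.422253; window check -0.8 ≤ -1.422253 < 0.6 is false → out
[9] lift (0,7): star map gives -1.348077; window check -0.8 ≤ -1.348077 < 0.6 is false → out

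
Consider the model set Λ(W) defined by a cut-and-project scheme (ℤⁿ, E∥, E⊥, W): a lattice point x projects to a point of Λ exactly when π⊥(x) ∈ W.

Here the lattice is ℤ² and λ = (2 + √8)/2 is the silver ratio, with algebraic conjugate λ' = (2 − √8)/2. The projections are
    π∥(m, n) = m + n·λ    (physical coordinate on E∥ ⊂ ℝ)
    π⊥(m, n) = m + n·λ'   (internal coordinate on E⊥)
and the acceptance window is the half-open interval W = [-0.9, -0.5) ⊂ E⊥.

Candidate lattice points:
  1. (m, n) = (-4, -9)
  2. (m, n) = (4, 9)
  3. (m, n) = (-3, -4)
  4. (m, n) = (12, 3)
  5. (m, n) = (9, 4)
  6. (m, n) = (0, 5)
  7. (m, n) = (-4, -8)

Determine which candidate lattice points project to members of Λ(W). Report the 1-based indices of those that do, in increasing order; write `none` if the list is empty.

λ' = (2−√8)/2 ≈ -0.414214.
candidate 1: (m,n)=(-4,-9) → π∥ = -4-9·λ ≈ -25.727922, π⊥ = -4-9·λ' ≈ -0.272078 ∉ [-0.9, -0.5) ⇒ out
candidate 2: (m,n)=(4,9) → π∥ = 4+9·λ ≈ 25.727922, π⊥ = 4+9·λ' ≈ 0.272078 ∉ [-0.9, -0.5) ⇒ out
candidate 3: (m,n)=(-3,-4) → π∥ = -3-4·λ ≈ -12.656854, π⊥ = -3-4·λ' ≈ -1.343146 ∉ [-0.9, -0.5) ⇒ out
candidate 4: (m,n)=(12,3) → π∥ = 12+3·λ ≈ 19.242641, π⊥ = 12+3·λ' ≈ 10.757359 ∉ [-0.9, -0.5) ⇒ out
candidate 5: (m,n)=(9,4) → π∥ = 9+4·λ ≈ 18.656854, π⊥ = 9+4·λ' ≈ 7.343146 ∉ [-0.9, -0.5) ⇒ out
candidate 6: (m,n)=(0,5) → π∥ = 0+5·λ ≈ 12.071068, π⊥ = 0+5·λ' ≈ -2.071068 ∉ [-0.9, -0.5) ⇒ out
candidate 7: (m,n)=(-4,-8) → π∥ = -4-8·λ ≈ -23.313708, π⊥ = -4-8·λ' ≈ -0.686292 ∈ [-0.9, -0.5) ⇒ IN Λ

7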